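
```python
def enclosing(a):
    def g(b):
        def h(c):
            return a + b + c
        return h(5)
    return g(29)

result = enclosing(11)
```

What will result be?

Step 1: a = 11, b = 29, c = 5 across three nested scopes.
Step 2: h() accesses all three via LEGB rule.
Step 3: result = 11 + 29 + 5 = 45

The answer is 45.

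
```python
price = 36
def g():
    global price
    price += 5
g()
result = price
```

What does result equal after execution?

Step 1: price = 36 globally.
Step 2: g() modifies global price: price += 5 = 41.
Step 3: result = 41

The answer is 41.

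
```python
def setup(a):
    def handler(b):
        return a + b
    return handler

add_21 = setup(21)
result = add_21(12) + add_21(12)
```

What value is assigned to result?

Step 1: add_21 captures a = 21.
Step 2: add_21(12) = 21 + 12 = 33, called twice.
Step 3: result = 33 + 33 = 66

The answer is 66.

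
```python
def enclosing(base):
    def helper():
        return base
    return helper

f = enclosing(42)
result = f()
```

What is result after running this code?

Step 1: enclosing(42) creates closure capturing base = 42.
Step 2: f() returns the captured base = 42.
Step 3: result = 42

The answer is 42.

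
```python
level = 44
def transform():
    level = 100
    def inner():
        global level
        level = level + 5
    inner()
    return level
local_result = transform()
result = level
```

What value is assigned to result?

Step 1: Global level = 44. transform() creates local level = 100.
Step 2: inner() declares global level and adds 5: global level = 44 + 5 = 49.
Step 3: transform() returns its local level = 100 (unaffected by inner).
Step 4: result = global level = 49

The answer is 49.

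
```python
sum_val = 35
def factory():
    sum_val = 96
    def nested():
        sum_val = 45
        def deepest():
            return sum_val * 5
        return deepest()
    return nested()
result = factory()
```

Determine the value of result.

Step 1: deepest() looks up sum_val through LEGB: not local, finds sum_val = 45 in enclosing nested().
Step 2: Returns 45 * 5 = 225.
Step 3: result = 225

The answer is 225.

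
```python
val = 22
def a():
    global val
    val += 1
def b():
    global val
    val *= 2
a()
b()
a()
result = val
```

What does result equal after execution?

Step 1: val = 22.
Step 2: a(): val = 22 + 1 = 23.
Step 3: b(): val = 23 * 2 = 46.
Step 4: a(): val = 46 + 1 = 47

The answer is 47.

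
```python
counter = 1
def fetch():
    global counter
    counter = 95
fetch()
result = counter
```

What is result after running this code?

Step 1: counter = 1 globally.
Step 2: fetch() declares global counter and sets it to 95.
Step 3: After fetch(), global counter = 95. result = 95

The answer is 95.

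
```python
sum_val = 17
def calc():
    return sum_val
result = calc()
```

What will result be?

Step 1: sum_val = 17 is defined in the global scope.
Step 2: calc() looks up sum_val. No local sum_val exists, so Python checks the global scope via LEGB rule and finds sum_val = 17.
Step 3: result = 17

The answer is 17.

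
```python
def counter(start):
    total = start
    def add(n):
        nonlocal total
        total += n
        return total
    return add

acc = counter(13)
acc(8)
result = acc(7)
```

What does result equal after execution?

Step 1: counter(13) creates closure with total = 13.
Step 2: First acc(8): total = 13 + 8 = 21.
Step 3: Second acc(7): total = 21 + 7 = 28. result = 28

The answer is 28.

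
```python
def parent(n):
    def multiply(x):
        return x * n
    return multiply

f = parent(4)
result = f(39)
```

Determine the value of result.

Step 1: parent(4) returns multiply closure with n = 4.
Step 2: f(39) computes 39 * 4 = 156.
Step 3: result = 156

The answer is 156.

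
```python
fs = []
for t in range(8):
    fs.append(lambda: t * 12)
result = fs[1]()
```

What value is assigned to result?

Step 1: All lambdas reference the same variable t (late binding).
Step 2: After the loop, t = 7. Every lambda returns t * 12.
Step 3: fs[1]() = 7 * 12 = 84

The answer is 84.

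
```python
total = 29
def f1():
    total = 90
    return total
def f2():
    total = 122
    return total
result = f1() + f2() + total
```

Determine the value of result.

Step 1: Each function shadows global total with its own local.
Step 2: f1() returns 90, f2() returns 122.
Step 3: Global total = 29 is unchanged. result = 90 + 122 + 29 = 241

The answer is 241.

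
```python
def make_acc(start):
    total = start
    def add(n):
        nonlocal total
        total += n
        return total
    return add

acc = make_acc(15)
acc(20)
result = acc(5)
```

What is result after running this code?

Step 1: make_acc(15) creates closure with total = 15.
Step 2: First acc(20): total = 15 + 20 = 35.
Step 3: Second acc(5): total = 35 + 5 = 40. result = 40

The answer is 40.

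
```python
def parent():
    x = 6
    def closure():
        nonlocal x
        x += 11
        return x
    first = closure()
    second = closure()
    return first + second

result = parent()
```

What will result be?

Step 1: x starts at 6.
Step 2: First call: x = 6 + 11 = 17, returns 17.
Step 3: Second call: x = 17 + 11 = 28, returns 28.
Step 4: result = 17 + 28 = 45

The answer is 45.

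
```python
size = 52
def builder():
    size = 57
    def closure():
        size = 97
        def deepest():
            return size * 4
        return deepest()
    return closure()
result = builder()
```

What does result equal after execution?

Step 1: deepest() looks up size through LEGB: not local, finds size = 97 in enclosing closure().
Step 2: Returns 97 * 4 = 388.
Step 3: result = 388

The answer is 388.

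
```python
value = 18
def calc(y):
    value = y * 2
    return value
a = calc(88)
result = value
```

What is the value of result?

Step 1: Global value = 18.
Step 2: calc(88) creates local value = 88 * 2 = 176.
Step 3: Global value unchanged because no global keyword. result = 18

The answer is 18.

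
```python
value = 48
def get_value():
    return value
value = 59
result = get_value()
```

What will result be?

Step 1: value is first set to 48, then reassigned to 59.
Step 2: get_value() is called after the reassignment, so it looks up the current global value = 59.
Step 3: result = 59

The answer is 59.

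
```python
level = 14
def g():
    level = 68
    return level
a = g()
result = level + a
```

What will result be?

Step 1: Global level = 14. g() returns local level = 68.
Step 2: a = 68. Global level still = 14.
Step 3: result = 14 + 68 = 82

The answer is 82.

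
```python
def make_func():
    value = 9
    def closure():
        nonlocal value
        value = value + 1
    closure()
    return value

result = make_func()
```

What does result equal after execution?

Step 1: make_func() sets value = 9.
Step 2: closure() uses nonlocal to modify value in make_func's scope: value = 9 + 1 = 10.
Step 3: make_func() returns the modified value = 10

The answer is 10.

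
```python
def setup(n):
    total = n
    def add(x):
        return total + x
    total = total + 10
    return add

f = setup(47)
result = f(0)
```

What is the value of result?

Step 1: setup(47) sets total = 47, then total = 47 + 10 = 57.
Step 2: Closures capture by reference, so add sees total = 57.
Step 3: f(0) returns 57 + 0 = 57

The answer is 57.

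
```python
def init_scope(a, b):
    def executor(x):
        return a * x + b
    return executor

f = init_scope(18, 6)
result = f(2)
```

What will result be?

Step 1: init_scope(18, 6) captures a = 18, b = 6.
Step 2: f(2) computes 18 * 2 + 6 = 42.
Step 3: result = 42

The answer is 42.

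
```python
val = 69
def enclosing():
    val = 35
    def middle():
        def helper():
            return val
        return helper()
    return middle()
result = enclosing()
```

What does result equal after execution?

Step 1: enclosing() defines val = 35. middle() and helper() have no local val.
Step 2: helper() checks local (none), enclosing middle() (none), enclosing enclosing() and finds val = 35.
Step 3: result = 35

The answer is 35.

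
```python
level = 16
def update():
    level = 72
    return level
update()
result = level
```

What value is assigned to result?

Step 1: Global level = 16.
Step 2: update() creates local level = 72 (shadow, not modification).
Step 3: After update() returns, global level is unchanged. result = 16

The answer is 16.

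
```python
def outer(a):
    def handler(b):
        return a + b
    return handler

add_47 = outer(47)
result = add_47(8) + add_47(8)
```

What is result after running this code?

Step 1: add_47 captures a = 47.
Step 2: add_47(8) = 47 + 8 = 55, called twice.
Step 3: result = 55 + 55 = 110

The answer is 110.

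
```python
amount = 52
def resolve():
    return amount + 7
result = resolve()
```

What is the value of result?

Step 1: amount = 52 is defined globally.
Step 2: resolve() looks up amount from global scope = 52, then computes 52 + 7 = 59.
Step 3: result = 59

The answer is 59.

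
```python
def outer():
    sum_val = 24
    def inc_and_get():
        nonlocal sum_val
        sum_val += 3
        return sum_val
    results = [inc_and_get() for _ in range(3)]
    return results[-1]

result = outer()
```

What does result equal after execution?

Step 1: sum_val = 24.
Step 2: Three calls to inc_and_get(), each adding 3.
Step 3: Last value = 24 + 3 * 3 = 33

The answer is 33.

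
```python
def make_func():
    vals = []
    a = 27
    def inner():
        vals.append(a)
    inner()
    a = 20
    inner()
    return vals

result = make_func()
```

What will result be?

Step 1: a = 27. inner() appends current a to vals.
Step 2: First inner(): appends 27. Then a = 20.
Step 3: Second inner(): appends 20 (closure sees updated a). result = [27, 20]

The answer is [27, 20].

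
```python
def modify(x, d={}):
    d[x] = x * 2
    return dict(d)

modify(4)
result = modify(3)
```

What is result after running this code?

Step 1: Mutable default dict is shared across calls.
Step 2: First call adds 4: 8. Second call adds 3: 6.
Step 3: result = {4: 8, 3: 6}

The answer is {4: 8, 3: 6}.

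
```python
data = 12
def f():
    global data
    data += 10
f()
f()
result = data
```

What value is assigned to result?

Step 1: data = 12.
Step 2: First f(): data = 12 + 10 = 22.
Step 3: Second f(): data = 22 + 10 = 32. result = 32

The answer is 32.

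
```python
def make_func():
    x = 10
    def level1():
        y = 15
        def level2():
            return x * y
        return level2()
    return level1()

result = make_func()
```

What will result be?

Step 1: x = 10 in make_func. y = 15 in level1.
Step 2: level2() reads x = 10 and y = 15 from enclosing scopes.
Step 3: result = 10 * 15 = 150

The answer is 150.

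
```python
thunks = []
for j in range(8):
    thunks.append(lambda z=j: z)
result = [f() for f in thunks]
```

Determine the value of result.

Step 1: Default arg z=j captures j at each iteration.
Step 2: Each lambda has its own default: 0, 1, ..., 7.
Step 3: result = [0, 1, 2, 3, 4, 5, 6, 7]

The answer is [0, 1, 2, 3, 4, 5, 6, 7].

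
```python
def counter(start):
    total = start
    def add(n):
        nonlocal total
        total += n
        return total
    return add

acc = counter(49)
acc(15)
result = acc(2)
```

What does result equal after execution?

Step 1: counter(49) creates closure with total = 49.
Step 2: First acc(15): total = 49 + 15 = 64.
Step 3: Second acc(2): total = 64 + 2 = 66. result = 66

The answer is 66.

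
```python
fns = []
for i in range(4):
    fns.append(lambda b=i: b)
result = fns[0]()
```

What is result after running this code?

Step 1: Default argument b=i captures i's value at each iteration.
Step 2: fns[0] captured b = 0 when i was 0.
Step 3: result = 0

The answer is 0.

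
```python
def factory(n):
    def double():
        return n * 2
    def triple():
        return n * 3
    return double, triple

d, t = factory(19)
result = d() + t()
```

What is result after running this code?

Step 1: Both closures capture the same n = 19.
Step 2: d() = 19 * 2 = 38, t() = 19 * 3 = 57.
Step 3: result = 38 + 57 = 95

The answer is 95.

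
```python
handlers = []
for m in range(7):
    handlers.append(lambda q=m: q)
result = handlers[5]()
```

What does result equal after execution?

Step 1: Default argument q=m captures m's value at each iteration.
Step 2: handlers[5] captured q = 5 when m was 5.
Step 3: result = 5

The answer is 5.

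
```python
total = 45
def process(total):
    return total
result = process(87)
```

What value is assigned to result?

Step 1: Global total = 45.
Step 2: process(87) takes parameter total = 87, which shadows the global.
Step 3: result = 87

The answer is 87.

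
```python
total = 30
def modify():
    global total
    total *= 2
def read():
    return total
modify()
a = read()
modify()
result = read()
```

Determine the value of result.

Step 1: total = 30.
Step 2: First modify(): total = 30 * 2 = 60.
Step 3: Second modify(): total = 60 * 2 = 120.
Step 4: read() returns 120

The answer is 120.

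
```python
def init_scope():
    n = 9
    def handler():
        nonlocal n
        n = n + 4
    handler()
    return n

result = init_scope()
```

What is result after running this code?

Step 1: init_scope() sets n = 9.
Step 2: handler() uses nonlocal to modify n in init_scope's scope: n = 9 + 4 = 13.
Step 3: init_scope() returns the modified n = 13

The answer is 13.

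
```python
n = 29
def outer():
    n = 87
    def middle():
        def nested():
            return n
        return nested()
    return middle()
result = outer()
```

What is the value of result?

Step 1: outer() defines n = 87. middle() and nested() have no local n.
Step 2: nested() checks local (none), enclosing middle() (none), enclosing outer() and finds n = 87.
Step 3: result = 87

The answer is 87.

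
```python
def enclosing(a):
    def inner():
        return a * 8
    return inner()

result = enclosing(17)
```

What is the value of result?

Step 1: enclosing(17) binds parameter a = 17.
Step 2: inner() accesses a = 17 from enclosing scope.
Step 3: result = 17 * 8 = 136

The answer is 136.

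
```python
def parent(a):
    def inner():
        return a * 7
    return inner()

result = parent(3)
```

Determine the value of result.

Step 1: parent(3) binds parameter a = 3.
Step 2: inner() accesses a = 3 from enclosing scope.
Step 3: result = 3 * 7 = 21

The answer is 21.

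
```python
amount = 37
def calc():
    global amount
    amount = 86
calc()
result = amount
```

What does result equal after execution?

Step 1: amount = 37 globally.
Step 2: calc() declares global amount and sets it to 86.
Step 3: After calc(), global amount = 86. result = 86

The answer is 86.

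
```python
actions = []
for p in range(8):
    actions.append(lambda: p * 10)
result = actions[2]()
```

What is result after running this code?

Step 1: All lambdas reference the same variable p (late binding).
Step 2: After the loop, p = 7. Every lambda returns p * 10.
Step 3: actions[2]() = 7 * 10 = 70

The answer is 70.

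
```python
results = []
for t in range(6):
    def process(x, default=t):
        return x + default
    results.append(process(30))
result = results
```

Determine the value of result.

Step 1: Default argument default=t is evaluated at function definition time.
Step 2: Each iteration creates process with default = current t value.
Step 3: process(30) returns 30 + default. results = [30, 31, 32, 33, 34, 35]

The answer is [30, 31, 32, 33, 34, 35].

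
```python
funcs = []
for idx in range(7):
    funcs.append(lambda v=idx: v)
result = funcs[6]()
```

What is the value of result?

Step 1: Default argument v=idx captures idx's value at each iteration.
Step 2: funcs[6] captured v = 6 when idx was 6.
Step 3: result = 6

The answer is 6.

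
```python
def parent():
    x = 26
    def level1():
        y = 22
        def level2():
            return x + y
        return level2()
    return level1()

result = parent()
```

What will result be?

Step 1: x = 26 in parent. y = 22 in level1.
Step 2: level2() reads x = 26 and y = 22 from enclosing scopes.
Step 3: result = 26 + 22 = 48

The answer is 48.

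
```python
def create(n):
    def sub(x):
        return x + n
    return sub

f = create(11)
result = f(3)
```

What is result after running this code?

Step 1: create(11) creates a closure that captures n = 11.
Step 2: f(3) calls the closure with x = 3, returning 3 + 11 = 14.
Step 3: result = 14

The answer is 14.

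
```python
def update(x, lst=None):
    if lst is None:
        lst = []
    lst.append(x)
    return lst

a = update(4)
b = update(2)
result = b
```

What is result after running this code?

Step 1: None default with guard creates a NEW list each call.
Step 2: a = [4] (fresh list). b = [2] (another fresh list).
Step 3: result = [2] (this is the fix for mutable default)

The answer is [2].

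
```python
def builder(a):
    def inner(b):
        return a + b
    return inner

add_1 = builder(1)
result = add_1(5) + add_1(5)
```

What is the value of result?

Step 1: add_1 captures a = 1.
Step 2: add_1(5) = 1 + 5 = 6, called twice.
Step 3: result = 6 + 6 = 12

The answer is 12.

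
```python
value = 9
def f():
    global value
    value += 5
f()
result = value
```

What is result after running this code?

Step 1: value = 9 globally.
Step 2: f() modifies global value: value += 5 = 14.
Step 3: result = 14

The answer is 14.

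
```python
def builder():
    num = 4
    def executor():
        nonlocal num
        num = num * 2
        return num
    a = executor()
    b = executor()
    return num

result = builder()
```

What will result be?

Step 1: num starts at 4.
Step 2: First executor(): num = 4 * 2 = 8.
Step 3: Second executor(): num = 8 * 2 = 16.
Step 4: result = 16

The answer is 16.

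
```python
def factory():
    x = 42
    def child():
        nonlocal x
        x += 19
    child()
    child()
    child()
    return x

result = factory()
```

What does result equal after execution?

Step 1: x starts at 42.
Step 2: child() is called 3 times, each adding 19.
Step 3: x = 42 + 19 * 3 = 99

The answer is 99.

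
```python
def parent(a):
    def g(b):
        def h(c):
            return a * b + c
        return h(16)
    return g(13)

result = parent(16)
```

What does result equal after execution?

Step 1: a = 16, b = 13, c = 16.
Step 2: h() computes a * b + c = 16 * 13 + 16 = 224.
Step 3: result = 224

The answer is 224.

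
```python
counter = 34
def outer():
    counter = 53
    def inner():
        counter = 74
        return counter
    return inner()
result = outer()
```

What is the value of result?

Step 1: Three scopes define counter: global (34), outer (53), inner (74).
Step 2: inner() has its own local counter = 74, which shadows both enclosing and global.
Step 3: result = 74 (local wins in LEGB)

The answer is 74.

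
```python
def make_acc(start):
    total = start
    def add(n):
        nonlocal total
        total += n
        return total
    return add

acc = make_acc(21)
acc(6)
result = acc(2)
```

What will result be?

Step 1: make_acc(21) creates closure with total = 21.
Step 2: First acc(6): total = 21 + 6 = 27.
Step 3: Second acc(2): total = 27 + 2 = 29. result = 29

The answer is 29.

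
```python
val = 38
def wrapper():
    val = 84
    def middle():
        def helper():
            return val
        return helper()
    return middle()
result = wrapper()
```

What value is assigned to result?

Step 1: wrapper() defines val = 84. middle() and helper() have no local val.
Step 2: helper() checks local (none), enclosing middle() (none), enclosing wrapper() and finds val = 84.
Step 3: result = 84

The answer is 84.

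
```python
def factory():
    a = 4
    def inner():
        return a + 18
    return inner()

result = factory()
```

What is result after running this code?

Step 1: factory() defines a = 4.
Step 2: inner() reads a = 4 from enclosing scope, returns 4 + 18 = 22.
Step 3: result = 22

The answer is 22.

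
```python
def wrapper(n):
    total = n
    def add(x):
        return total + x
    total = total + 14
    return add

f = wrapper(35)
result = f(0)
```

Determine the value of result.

Step 1: wrapper(35) sets total = 35, then total = 35 + 14 = 49.
Step 2: Closures capture by reference, so add sees total = 49.
Step 3: f(0) returns 49 + 0 = 49

The answer is 49.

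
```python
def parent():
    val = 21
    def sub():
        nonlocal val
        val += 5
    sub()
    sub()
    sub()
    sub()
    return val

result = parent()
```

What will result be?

Step 1: val starts at 21.
Step 2: sub() is called 4 times, each adding 5.
Step 3: val = 21 + 5 * 4 = 41

The answer is 41.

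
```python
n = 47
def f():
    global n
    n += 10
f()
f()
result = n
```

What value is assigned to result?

Step 1: n = 47.
Step 2: First f(): n = 47 + 10 = 57.
Step 3: Second f(): n = 57 + 10 = 67. result = 67

The answer is 67.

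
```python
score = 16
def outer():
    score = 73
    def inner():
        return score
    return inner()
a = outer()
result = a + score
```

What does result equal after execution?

Step 1: outer() has local score = 73. inner() reads from enclosing.
Step 2: outer() returns 73. Global score = 16 unchanged.
Step 3: result = 73 + 16 = 89

The answer is 89.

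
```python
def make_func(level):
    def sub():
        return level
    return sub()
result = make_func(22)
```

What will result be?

Step 1: make_func(22) binds parameter level = 22.
Step 2: sub() looks up level in enclosing scope and finds the parameter level = 22.
Step 3: result = 22

The answer is 22.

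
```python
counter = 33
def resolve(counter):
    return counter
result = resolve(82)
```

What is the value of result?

Step 1: Global counter = 33.
Step 2: resolve(82) takes parameter counter = 82, which shadows the global.
Step 3: result = 82

The answer is 82.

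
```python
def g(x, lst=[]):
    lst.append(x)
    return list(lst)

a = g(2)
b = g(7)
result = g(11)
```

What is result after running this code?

Step 1: Default list is shared. list() creates copies for return values.
Step 2: Internal list grows: [2] -> [2, 7] -> [2, 7, 11].
Step 3: result = [2, 7, 11]

The answer is [2, 7, 11].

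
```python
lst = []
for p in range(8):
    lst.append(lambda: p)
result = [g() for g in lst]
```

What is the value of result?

Step 1: All 8 lambdas share the same variable p.
Step 2: After the loop, p = 7.
Step 3: Each call returns 7. result = [7, 7, 7, 7, 7, 7, 7, 7]

The answer is [7, 7, 7, 7, 7, 7, 7, 7].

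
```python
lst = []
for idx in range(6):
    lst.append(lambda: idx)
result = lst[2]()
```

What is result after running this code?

Step 1: The loop creates 6 lambdas, all referencing the same variable idx.
Step 2: After the loop, idx = 5 (final value).
Step 3: lst[2]() looks up idx at call time and finds 5. This is the late binding gotcha. result = 5

The answer is 5.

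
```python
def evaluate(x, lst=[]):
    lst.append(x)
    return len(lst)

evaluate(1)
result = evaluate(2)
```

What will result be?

Step 1: Mutable default list persists between calls.
Step 2: First call: lst = [1], len = 1. Second call: lst = [1, 2], len = 2.
Step 3: result = 2

The answer is 2.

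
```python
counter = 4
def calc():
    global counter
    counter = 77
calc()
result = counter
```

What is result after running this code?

Step 1: counter = 4 globally.
Step 2: calc() declares global counter and sets it to 77.
Step 3: After calc(), global counter = 77. result = 77

The answer is 77.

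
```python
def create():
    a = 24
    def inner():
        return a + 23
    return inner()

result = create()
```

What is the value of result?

Step 1: create() defines a = 24.
Step 2: inner() reads a = 24 from enclosing scope, returns 24 + 23 = 47.
Step 3: result = 47

The answer is 47.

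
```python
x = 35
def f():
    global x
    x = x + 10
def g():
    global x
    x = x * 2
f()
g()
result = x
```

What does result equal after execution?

Step 1: x = 35.
Step 2: f() adds 10: x = 35 + 10 = 45.
Step 3: g() doubles: x = 45 * 2 = 90.
Step 4: result = 90

The answer is 90.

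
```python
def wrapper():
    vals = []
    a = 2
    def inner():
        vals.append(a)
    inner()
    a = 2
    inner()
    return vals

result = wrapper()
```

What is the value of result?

Step 1: a = 2. inner() appends current a to vals.
Step 2: First inner(): appends 2. Then a = 2.
Step 3: Second inner(): appends 2 (closure sees updated a). result = [2, 2]

The answer is [2, 2].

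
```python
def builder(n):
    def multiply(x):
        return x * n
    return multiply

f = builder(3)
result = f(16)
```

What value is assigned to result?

Step 1: builder(3) returns multiply closure with n = 3.
Step 2: f(16) computes 16 * 3 = 48.
Step 3: result = 48

The answer is 48.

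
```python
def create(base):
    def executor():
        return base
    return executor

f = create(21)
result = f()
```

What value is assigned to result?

Step 1: create(21) creates closure capturing base = 21.
Step 2: f() returns the captured base = 21.
Step 3: result = 21

The answer is 21.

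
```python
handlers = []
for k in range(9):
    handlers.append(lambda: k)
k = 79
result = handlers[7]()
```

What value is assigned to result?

Step 1: Lambdas capture the variable k by reference, not by value.
Step 2: After the loop, k is reassigned to 79.
Step 3: handlers[7]() looks up the current k = 79. result = 79

The answer is 79.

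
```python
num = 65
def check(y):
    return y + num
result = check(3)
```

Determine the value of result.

Step 1: num = 65 is defined globally.
Step 2: check(3) uses parameter y = 3 and looks up num from global scope = 65.
Step 3: result = 3 + 65 = 68

The answer is 68.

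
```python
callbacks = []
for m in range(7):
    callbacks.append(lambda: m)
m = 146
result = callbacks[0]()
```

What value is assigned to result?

Step 1: Lambdas capture the variable m by reference, not by value.
Step 2: After the loop, m is reassigned to 146.
Step 3: callbacks[0]() looks up the current m = 146. result = 146

The answer is 146.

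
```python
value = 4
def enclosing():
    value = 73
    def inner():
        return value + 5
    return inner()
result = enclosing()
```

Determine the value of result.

Step 1: enclosing() shadows global value with value = 73.
Step 2: inner() finds value = 73 in enclosing scope, computes 73 + 5 = 78.
Step 3: result = 78

The answer is 78.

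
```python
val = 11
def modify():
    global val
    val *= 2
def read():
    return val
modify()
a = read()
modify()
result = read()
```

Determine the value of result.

Step 1: val = 11.
Step 2: First modify(): val = 11 * 2 = 22.
Step 3: Second modify(): val = 22 * 2 = 44.
Step 4: read() returns 44

The answer is 44.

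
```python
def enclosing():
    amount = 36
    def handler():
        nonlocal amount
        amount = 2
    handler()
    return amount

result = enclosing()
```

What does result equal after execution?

Step 1: enclosing() sets amount = 36.
Step 2: handler() uses nonlocal to reassign amount = 2.
Step 3: result = 2

The answer is 2.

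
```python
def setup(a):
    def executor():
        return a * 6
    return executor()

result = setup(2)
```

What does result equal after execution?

Step 1: setup(2) binds parameter a = 2.
Step 2: executor() accesses a = 2 from enclosing scope.
Step 3: result = 2 * 6 = 12

The answer is 12.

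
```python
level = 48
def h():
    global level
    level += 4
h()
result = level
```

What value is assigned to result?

Step 1: level = 48 globally.
Step 2: h() modifies global level: level += 4 = 52.
Step 3: result = 52

The answer is 52.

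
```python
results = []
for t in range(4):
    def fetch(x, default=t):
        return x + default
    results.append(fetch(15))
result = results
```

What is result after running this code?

Step 1: Default argument default=t is evaluated at function definition time.
Step 2: Each iteration creates fetch with default = current t value.
Step 3: fetch(15) returns 15 + default. results = [15, 16, 17, 18]

The answer is [15, 16, 17, 18].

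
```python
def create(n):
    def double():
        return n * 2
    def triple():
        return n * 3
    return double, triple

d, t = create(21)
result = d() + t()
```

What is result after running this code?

Step 1: Both closures capture the same n = 21.
Step 2: d() = 21 * 2 = 42, t() = 21 * 3 = 63.
Step 3: result = 42 + 63 = 105

The answer is 105.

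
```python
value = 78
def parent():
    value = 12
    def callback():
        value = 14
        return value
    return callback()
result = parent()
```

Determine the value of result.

Step 1: Three scopes define value: global (78), parent (12), callback (14).
Step 2: callback() has its own local value = 14, which shadows both enclosing and global.
Step 3: result = 14 (local wins in LEGB)

The answer is 14.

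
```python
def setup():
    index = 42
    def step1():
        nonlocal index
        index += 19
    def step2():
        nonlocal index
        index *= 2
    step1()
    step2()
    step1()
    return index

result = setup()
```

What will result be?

Step 1: index = 42.
Step 2: step1(): index = 42 + 19 = 61.
Step 3: step2(): index = 61 * 2 = 122.
Step 4: step1(): index = 122 + 19 = 141. result = 141

The answer is 141.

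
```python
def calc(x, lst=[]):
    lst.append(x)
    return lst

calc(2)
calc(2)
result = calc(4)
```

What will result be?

Step 1: Mutable default argument gotcha! The list [] is created once.
Step 2: Each call appends to the SAME list: [2], [2, 2], [2, 2, 4].
Step 3: result = [2, 2, 4]

The answer is [2, 2, 4].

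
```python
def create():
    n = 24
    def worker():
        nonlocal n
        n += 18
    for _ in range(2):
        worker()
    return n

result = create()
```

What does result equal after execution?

Step 1: n = 24.
Step 2: worker() is called 2 times in a loop, each adding 18 via nonlocal.
Step 3: n = 24 + 18 * 2 = 60

The answer is 60.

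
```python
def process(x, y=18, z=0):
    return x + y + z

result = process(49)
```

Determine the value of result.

Step 1: process(49) uses defaults y = 18, z = 0.
Step 2: Returns 49 + 18 + 0 = 67.
Step 3: result = 67

The answer is 67.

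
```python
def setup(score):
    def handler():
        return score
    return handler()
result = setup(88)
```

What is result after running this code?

Step 1: setup(88) binds parameter score = 88.
Step 2: handler() looks up score in enclosing scope and finds the parameter score = 88.
Step 3: result = 88

The answer is 88.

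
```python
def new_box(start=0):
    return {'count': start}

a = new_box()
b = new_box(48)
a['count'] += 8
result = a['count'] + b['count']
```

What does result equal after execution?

Step 1: new_box() returns a new dict each call (immutable default 0).
Step 2: a = {'count': 0}, b = {'count': 48}.
Step 3: a['count'] += 8 = 8. result = 8 + 48 = 56

The answer is 56.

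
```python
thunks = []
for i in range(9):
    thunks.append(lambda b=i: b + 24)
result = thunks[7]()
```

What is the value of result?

Step 1: Default argument b=i captures i's value at definition time.
Step 2: thunks[7] was defined when i = 7, so b defaults to 7.
Step 3: result = 7 + 24 = 31 (default arg fixes the late binding issue)

The answer is 31.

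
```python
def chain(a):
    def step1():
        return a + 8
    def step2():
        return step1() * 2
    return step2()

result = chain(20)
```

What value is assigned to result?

Step 1: chain(20) captures a = 20.
Step 2: step2() calls step1() which returns 20 + 8 = 28.
Step 3: step2() returns 28 * 2 = 56

The answer is 56.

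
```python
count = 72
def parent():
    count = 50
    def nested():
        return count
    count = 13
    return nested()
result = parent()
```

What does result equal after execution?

Step 1: parent() sets count = 50, then later count = 13.
Step 2: nested() is called after count is reassigned to 13. Closures capture variables by reference, not by value.
Step 3: result = 13

The answer is 13.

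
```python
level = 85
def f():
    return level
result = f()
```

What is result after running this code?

Step 1: level = 85 is defined in the global scope.
Step 2: f() looks up level. No local level exists, so Python checks the global scope via LEGB rule and finds level = 85.
Step 3: result = 85

The answer is 85.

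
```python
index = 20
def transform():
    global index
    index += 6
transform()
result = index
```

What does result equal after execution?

Step 1: index = 20 globally.
Step 2: transform() modifies global index: index += 6 = 26.
Step 3: result = 26

The answer is 26.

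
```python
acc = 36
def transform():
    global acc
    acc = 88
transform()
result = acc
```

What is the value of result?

Step 1: acc = 36 globally.
Step 2: transform() declares global acc and sets it to 88.
Step 3: After transform(), global acc = 88. result = 88

The answer is 88.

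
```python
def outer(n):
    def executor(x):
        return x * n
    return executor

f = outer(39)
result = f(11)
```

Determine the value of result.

Step 1: outer(39) creates a closure capturing n = 39.
Step 2: f(11) computes 11 * 39 = 429.
Step 3: result = 429

The answer is 429.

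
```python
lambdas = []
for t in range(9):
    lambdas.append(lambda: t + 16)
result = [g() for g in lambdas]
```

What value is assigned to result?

Step 1: All lambdas capture t by reference. After the loop, t = 8.
Step 2: Each call returns 8 + 16 = 24.
Step 3: result = [24, 24, 24, 24, 24, 24, 24, 24, 24]

The answer is [24, 24, 24, 24, 24, 24, 24, 24, 24].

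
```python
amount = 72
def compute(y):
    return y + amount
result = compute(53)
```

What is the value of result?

Step 1: amount = 72 is defined globally.
Step 2: compute(53) uses parameter y = 53 and looks up amount from global scope = 72.
Step 3: result = 53 + 72 = 125

The answer is 125.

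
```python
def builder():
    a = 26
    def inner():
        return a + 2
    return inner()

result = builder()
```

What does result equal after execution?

Step 1: builder() defines a = 26.
Step 2: inner() reads a = 26 from enclosing scope, returns 26 + 2 = 28.
Step 3: result = 28

The answer is 28.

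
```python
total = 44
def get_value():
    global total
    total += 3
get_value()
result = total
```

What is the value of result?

Step 1: total = 44 globally.
Step 2: get_value() modifies global total: total += 3 = 47.
Step 3: result = 47

The answer is 47.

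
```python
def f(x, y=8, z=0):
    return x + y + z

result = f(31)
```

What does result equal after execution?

Step 1: f(31) uses defaults y = 8, z = 0.
Step 2: Returns 31 + 8 + 0 = 39.
Step 3: result = 39

The answer is 39.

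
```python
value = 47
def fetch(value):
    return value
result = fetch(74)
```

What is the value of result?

Step 1: Global value = 47.
Step 2: fetch(74) takes parameter value = 74, which shadows the global.
Step 3: result = 74

The answer is 74.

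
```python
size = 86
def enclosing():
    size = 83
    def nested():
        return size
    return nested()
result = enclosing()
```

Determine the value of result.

Step 1: size = 86 globally, but enclosing() defines size = 83 locally.
Step 2: nested() looks up size. Not in local scope, so checks enclosing scope (enclosing) and finds size = 83.
Step 3: result = 83

The answer is 83.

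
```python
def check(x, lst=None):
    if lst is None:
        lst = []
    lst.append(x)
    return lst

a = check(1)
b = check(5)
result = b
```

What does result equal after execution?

Step 1: None default with guard creates a NEW list each call.
Step 2: a = [1] (fresh list). b = [5] (another fresh list).
Step 3: result = [5] (this is the fix for mutable default)

The answer is [5].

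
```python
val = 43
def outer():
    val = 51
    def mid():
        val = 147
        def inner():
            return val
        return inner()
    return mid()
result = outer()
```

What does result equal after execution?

Step 1: Three levels of shadowing: global 43, outer 51, mid 147.
Step 2: inner() finds val = 147 in enclosing mid() scope.
Step 3: result = 147

The answer is 147.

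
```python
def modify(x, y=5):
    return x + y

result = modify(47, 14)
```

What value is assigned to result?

Step 1: modify(47, 14) overrides default y with 14.
Step 2: Returns 47 + 14 = 61.
Step 3: result = 61

The answer is 61.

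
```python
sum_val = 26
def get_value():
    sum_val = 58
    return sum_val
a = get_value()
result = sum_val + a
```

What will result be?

Step 1: Global sum_val = 26. get_value() returns local sum_val = 58.
Step 2: a = 58. Global sum_val still = 26.
Step 3: result = 26 + 58 = 84

The answer is 84.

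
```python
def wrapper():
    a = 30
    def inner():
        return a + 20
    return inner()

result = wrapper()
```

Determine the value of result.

Step 1: wrapper() defines a = 30.
Step 2: inner() reads a = 30 from enclosing scope, returns 30 + 20 = 50.
Step 3: result = 50

The answer is 50.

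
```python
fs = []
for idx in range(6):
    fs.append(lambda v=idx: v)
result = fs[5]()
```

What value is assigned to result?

Step 1: Default argument v=idx captures idx's value at each iteration.
Step 2: fs[5] captured v = 5 when idx was 5.
Step 3: result = 5

The answer is 5.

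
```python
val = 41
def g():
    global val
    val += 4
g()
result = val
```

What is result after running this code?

Step 1: val = 41 globally.
Step 2: g() modifies global val: val += 4 = 45.
Step 3: result = 45

The answer is 45.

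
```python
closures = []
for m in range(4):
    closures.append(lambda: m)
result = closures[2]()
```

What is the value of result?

Step 1: The loop creates 4 lambdas, all referencing the same variable m.
Step 2: After the loop, m = 3 (final value).
Step 3: closures[2]() looks up m at call time and finds 3. This is the late binding gotcha. result = 3

The answer is 3.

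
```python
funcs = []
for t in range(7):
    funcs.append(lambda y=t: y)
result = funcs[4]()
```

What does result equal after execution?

Step 1: Default argument y=t captures t's value at each iteration.
Step 2: funcs[4] captured y = 4 when t was 4.
Step 3: result = 4

The answer is 4.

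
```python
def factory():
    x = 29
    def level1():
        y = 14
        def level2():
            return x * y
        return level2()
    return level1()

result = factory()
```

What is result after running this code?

Step 1: x = 29 in factory. y = 14 in level1.
Step 2: level2() reads x = 29 and y = 14 from enclosing scopes.
Step 3: result = 29 * 14 = 406

The answer is 406.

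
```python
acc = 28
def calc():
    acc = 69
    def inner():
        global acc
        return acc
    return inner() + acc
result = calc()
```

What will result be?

Step 1: Global acc = 28. calc() shadows with local acc = 69.
Step 2: inner() uses global keyword, so inner() returns global acc = 28.
Step 3: calc() returns 28 + 69 = 97

The answer is 97.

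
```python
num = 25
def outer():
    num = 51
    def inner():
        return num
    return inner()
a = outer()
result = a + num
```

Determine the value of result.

Step 1: outer() has local num = 51. inner() reads from enclosing.
Step 2: outer() returns 51. Global num = 25 unchanged.
Step 3: result = 51 + 25 = 76

The answer is 76.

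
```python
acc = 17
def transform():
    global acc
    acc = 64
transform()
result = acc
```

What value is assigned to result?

Step 1: acc = 17 globally.
Step 2: transform() declares global acc and sets it to 64.
Step 3: After transform(), global acc = 64. result = 64

The answer is 64.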